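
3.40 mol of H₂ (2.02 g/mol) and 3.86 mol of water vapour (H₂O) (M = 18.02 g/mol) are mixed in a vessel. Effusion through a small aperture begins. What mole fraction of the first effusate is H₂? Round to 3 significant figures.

0.725

Rate_i ∝ x_i/√M_i (Graham's law weighted by mole fraction), so the effusate composition follows n_i/√M_i.
So x_H₂ in the escaping gas = (n_H₂/√M_H₂) / Σ(n_i/√M_i)
= (3.40/√2.02) / (3.40/√2.02 + 3.86/√18.02) = 2.392/(2.392 + 0.9093) = 0.725.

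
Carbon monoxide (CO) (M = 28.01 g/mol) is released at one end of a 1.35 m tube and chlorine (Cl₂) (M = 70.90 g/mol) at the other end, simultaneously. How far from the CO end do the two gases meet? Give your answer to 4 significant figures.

0.8290 m

In equal time, each gas travels a distance ∝ its rate ∝ 1/√M, so d_CO/d_Cl₂ = √(M_Cl₂/M_CO) = √(70.90/28.01) = 1.591.
With d_CO + d_Cl₂ = 1.35 m, d_Cl₂ = 1.35/(1 + 1.591) = 0.5210 m.
d_CO = 1.35 − 0.5210 = 0.8290 m.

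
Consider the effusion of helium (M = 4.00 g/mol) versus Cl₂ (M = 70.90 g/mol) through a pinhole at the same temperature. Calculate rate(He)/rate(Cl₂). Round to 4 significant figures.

4.210

Using Graham's law: rate_He/rate_Cl₂ = √(M_Cl₂/M_He) = √(70.90/4.00) = √17.73 = 4.210.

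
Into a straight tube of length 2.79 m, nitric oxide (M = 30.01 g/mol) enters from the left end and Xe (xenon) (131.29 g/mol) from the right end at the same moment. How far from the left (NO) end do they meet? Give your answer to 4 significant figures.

Distances travelled in equal time are proportional to diffusion rates, so d_NO/d_Xe = √(M_Xe/M_NO) = √(131.29/30.01) = 2.092.
With d_NO + d_Xe = 2.79 m, d_Xe = 2.79/(1 + 2.092) = 0.9024 m.
d_NO = 2.79 − 0.9024 = 1.888 m.

1.888 m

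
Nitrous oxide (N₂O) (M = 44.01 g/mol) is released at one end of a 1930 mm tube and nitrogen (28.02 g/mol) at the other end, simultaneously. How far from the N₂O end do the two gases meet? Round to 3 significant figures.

Distances travelled in equal time are proportional to diffusion rates, so d_N₂O/d_N₂ = √(M_N₂/M_N₂O) = √(28.02/44.01) = 0.7979.
With d_N₂O + d_N₂ = 1930 mm, d_N₂ = 1930/(1 + 0.7979) = 1073 mm.
d_N₂O = 1930 − 1073 = 857 mm.

857 mm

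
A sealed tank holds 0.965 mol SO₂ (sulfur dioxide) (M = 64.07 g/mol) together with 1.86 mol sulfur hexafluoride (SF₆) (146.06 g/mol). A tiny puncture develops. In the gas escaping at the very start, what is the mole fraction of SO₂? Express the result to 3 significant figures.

0.439

The effusion rate of species i is ∝ p_i/√M_i ∝ n_i/√M_i.
So x_SO₂ in the escaping gas = (n_SO₂/√M_SO₂) / Σ(n_i/√M_i)
= (0.965/√64.07) / (0.965/√64.07 + 1.86/√146.06) = 0.1206/(0.1206 + 0.1539) = 0.439.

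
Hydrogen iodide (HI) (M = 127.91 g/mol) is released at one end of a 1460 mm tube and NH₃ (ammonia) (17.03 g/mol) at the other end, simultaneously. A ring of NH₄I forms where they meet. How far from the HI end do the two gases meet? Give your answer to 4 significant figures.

390.3 mm

Distances travelled in equal time are proportional to diffusion rates, so d_HI/d_NH₃ = √(M_NH₃/M_HI) = √(17.03/127.91) = 0.3649.
With d_HI + d_NH₃ = 1460 mm, d_NH₃ = 1460/(1 + 0.3649) = 1070 mm.
d_HI = 1460 − 1070 = 390.3 mm.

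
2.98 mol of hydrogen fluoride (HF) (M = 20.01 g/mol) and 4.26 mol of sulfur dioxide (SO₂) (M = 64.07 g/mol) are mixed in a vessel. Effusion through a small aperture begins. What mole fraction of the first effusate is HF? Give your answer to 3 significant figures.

Each component's effusion rate ∝ (its partial pressure)·(1/√M) ∝ n_i/√M_i.
So x_HF in the escaping gas = (n_HF/√M_HF) / Σ(n_i/√M_i)
= (2.98/√20.01) / (2.98/√20.01 + 4.26/√64.07) = 0.6662/(0.6662 + 0.5322) = 0.556.

0.556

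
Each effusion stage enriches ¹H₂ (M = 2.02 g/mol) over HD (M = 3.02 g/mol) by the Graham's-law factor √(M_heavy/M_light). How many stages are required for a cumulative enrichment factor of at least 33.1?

18

Single-stage factor α = √(3.02/2.02), so ln α = ½ ln(1.49505) = 0.2011.
Need α^N ≥ 33.1 ⇒ N ≥ ln(33.1) / ln α = 3.500 / 0.2011 = 17.40.
So at least 18 stages are needed.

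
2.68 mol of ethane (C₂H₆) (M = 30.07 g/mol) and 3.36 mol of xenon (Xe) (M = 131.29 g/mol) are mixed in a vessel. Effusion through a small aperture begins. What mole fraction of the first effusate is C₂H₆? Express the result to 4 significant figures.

Each component's effusion rate ∝ (its partial pressure)·(1/√M) ∝ n_i/√M_i.
x_C₂H₆(eff) = (n_C₂H₆/√M_C₂H₆) / (n_C₂H₆/√M_C₂H₆ + n_Xe/√M_Xe)
= (2.68/√30.07) / (2.68/√30.07 + 3.36/√131.29) = 0.4887/(0.4887 + 0.2932) = 0.6250.

0.6250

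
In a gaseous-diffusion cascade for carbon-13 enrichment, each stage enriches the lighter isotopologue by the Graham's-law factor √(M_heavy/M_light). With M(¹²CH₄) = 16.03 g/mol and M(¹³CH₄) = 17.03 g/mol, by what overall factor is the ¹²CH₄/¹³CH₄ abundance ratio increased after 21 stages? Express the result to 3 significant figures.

1.89

After 21 stages the ratio has grown by (√(17.03/16.03))^21 = (17.03/16.03)^(21/2).
= 1.06238^(21/2) = 1.89.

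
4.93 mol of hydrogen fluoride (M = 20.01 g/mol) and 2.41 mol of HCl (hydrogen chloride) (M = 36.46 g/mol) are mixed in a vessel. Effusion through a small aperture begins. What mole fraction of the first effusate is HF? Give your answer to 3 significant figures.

0.734

Rate_i ∝ x_i/√M_i (Graham's law weighted by mole fraction), so the effusate composition follows n_i/√M_i.
x_HF(eff) = (n_HF/√M_HF) / (n_HF/√M_HF + n_HCl/√M_HCl)
= (4.93/√20.01) / (4.93/√20.01 + 2.41/√36.46) = 1.102/(1.102 + 0.3991) = 0.734.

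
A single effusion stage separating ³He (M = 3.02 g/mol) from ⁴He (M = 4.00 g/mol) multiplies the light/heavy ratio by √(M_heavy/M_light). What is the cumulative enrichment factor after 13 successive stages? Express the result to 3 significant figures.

Overall factor = α^13 with α = √(4.00/3.02), i.e. (4.00/3.02)^(13/2).
= 1.32450^(13/2) = 6.21.

6.21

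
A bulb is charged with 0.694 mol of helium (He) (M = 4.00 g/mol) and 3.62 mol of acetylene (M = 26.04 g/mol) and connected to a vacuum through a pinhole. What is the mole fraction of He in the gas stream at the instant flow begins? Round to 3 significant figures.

Effusion rate of each component ∝ n_i/√M_i (partial pressure × 1/√M).
x_He(eff) = (n_He/√M_He) / (n_He/√M_He + n_C₂H₂/√M_C₂H₂)
= (0.694/√4.00) / (0.694/√4.00 + 3.62/√26.04) = 0.3470/(0.3470 + 0.7094) = 0.328.

0.328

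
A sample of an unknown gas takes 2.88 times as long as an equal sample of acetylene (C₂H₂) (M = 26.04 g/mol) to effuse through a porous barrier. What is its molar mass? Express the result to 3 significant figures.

216 g/mol

Graham's law gives t_X/t_C₂H₂ = √(M_X/M_C₂H₂).
2.88 = √(M_X/26.04)
M_X = 26.04 × 2.88² = 26.04 × 8.294 = 216 g/mol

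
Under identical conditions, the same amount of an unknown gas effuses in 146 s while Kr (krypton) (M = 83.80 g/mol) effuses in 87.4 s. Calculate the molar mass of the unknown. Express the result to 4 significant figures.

233.8 g/mol

By Graham's law, t_X/t_Kr = √(M_X/M_Kr).
146/87.4 = 1.670 = √(M_X/83.80)
M_X = 83.80 × 1.670² = 83.80 × 2.791 = 233.8 g/mol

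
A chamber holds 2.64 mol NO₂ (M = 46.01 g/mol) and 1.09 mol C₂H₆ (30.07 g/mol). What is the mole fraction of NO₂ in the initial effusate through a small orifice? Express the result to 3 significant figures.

0.662

Each component's effusion rate ∝ (its partial pressure)·(1/√M) ∝ n_i/√M_i.
x_NO₂(eff) = (n_NO₂/√M_NO₂) / (n_NO₂/√M_NO₂ + n_C₂H₆/√M_C₂H₆)
= (2.64/√46.01) / (2.64/√46.01 + 1.09/√30.07) = 0.3892/(0.3892 + 0.1988) = 0.662.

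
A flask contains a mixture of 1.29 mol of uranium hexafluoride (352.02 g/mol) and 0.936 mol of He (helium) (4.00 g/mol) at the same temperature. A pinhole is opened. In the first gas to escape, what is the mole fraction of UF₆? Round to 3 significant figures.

0.128

Rate_i ∝ x_i/√M_i (Graham's law weighted by mole fraction), so the effusate composition follows n_i/√M_i.
x_UF₆(eff) = (n_UF₆/√M_UF₆) / (n_UF₆/√M_UF₆ + n_He/√M_He)
= (1.29/√352.02) / (1.29/√352.02 + 0.936/√4.00) = 0.06876/(0.06876 + 0.4680) = 0.128.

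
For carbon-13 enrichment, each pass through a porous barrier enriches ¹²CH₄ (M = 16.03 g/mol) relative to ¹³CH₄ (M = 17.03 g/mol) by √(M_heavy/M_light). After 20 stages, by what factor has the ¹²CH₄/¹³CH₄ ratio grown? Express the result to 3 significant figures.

After 20 stages the ratio has grown by (√(17.03/16.03))^20 = (17.03/16.03)^(20/2).
= 1.06238^10 = 1.83.

1.83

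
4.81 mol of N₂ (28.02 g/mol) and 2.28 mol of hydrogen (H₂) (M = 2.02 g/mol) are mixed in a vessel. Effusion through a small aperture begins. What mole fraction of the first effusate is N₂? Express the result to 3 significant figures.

The effusion rate of species i is ∝ p_i/√M_i ∝ n_i/√M_i.
So x_N₂ in the escaping gas = (n_N₂/√M_N₂) / Σ(n_i/√M_i)
= (4.81/√28.02) / (4.81/√28.02 + 2.28/√2.02) = 0.9087/(0.9087 + 1.604) = 0.362.

0.362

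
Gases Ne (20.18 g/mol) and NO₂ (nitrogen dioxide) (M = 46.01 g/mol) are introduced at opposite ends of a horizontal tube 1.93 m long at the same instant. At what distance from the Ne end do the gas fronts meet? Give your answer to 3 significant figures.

In equal time, each gas travels a distance ∝ its rate ∝ 1/√M, so d_Ne/d_NO₂ = √(M_NO₂/M_Ne) = √(46.01/20.18) = 1.510.
With d_Ne + d_NO₂ = 1.93 m, d_NO₂ = 1.93/(1 + 1.510) = 0.7689 m.
d_Ne = 1.93 − 0.7689 = 1.16 m.

1.16 m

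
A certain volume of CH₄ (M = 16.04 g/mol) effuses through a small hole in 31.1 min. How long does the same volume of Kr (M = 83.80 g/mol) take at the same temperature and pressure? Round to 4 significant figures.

71.09 min

Graham's law gives t_Kr/t_CH₄ = √(M_Kr/M_CH₄) = √(83.80/16.04) = √5.224 = 2.286.
So the time for Kr is 31.1 × 2.286 = 71.09 min.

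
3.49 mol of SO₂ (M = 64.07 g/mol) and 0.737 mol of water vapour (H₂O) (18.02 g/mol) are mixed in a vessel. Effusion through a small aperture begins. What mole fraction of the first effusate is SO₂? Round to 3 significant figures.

The effusion rate of species i is ∝ p_i/√M_i ∝ n_i/√M_i.
So x_SO₂ in the escaping gas = (n_SO₂/√M_SO₂) / Σ(n_i/√M_i)
= (3.49/√64.07) / (3.49/√64.07 + 0.737/√18.02) = 0.4360/(0.4360 + 0.1736) = 0.715.

0.715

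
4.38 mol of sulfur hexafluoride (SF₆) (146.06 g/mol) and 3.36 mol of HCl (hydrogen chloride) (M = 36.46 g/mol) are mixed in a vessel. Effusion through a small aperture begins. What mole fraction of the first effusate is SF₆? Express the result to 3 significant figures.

0.394

The effusion rate of species i is ∝ p_i/√M_i ∝ n_i/√M_i.
Mole fraction of SF₆ in the effusate = (n_SF₆/√M_SF₆) / (n_SF₆/√M_SF₆ + n_HCl/√M_HCl)
= (4.38/√146.06) / (4.38/√146.06 + 3.36/√36.46) = 0.3624/(0.3624 + 0.5565) = 0.394.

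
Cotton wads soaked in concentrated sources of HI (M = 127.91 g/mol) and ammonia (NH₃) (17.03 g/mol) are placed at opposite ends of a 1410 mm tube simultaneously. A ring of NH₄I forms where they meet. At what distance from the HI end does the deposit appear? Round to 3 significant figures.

377 mm

In equal time, each gas travels a distance ∝ its rate ∝ 1/√M, so d_HI/d_NH₃ = √(M_NH₃/M_HI) = √(17.03/127.91) = 0.3649.
With d_HI + d_NH₃ = 1410 mm, d_NH₃ = 1410/(1 + 0.3649) = 1033 mm.
d_HI = 1410 − 1033 = 377 mm.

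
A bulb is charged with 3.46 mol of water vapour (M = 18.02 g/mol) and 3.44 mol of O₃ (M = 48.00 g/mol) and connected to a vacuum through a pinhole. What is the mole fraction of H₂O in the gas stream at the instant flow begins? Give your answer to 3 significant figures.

0.621

The effusion rate of species i is ∝ p_i/√M_i ∝ n_i/√M_i.
x_H₂O(eff) = (n_H₂O/√M_H₂O) / (n_H₂O/√M_H₂O + n_O₃/√M_O₃)
= (3.46/√18.02) / (3.46/√18.02 + 3.44/√48.00) = 0.8151/(0.8151 + 0.4965) = 0.621.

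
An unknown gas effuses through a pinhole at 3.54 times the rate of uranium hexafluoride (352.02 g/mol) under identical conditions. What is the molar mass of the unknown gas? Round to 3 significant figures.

Since effusion rate ∝ 1/√M, rate_X/rate_UF₆ = √(M_UF₆/M_X).
3.54 = √(352.02/M_X)
M_X = 352.02 / 3.54² = 352.02 / 12.53 = 28.1 g/mol

28.1 g/mol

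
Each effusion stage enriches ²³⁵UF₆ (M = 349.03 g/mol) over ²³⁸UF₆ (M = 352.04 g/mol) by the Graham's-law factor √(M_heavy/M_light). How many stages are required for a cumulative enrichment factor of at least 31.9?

With α = √(352.04/349.03) per stage, ln α = ½ ln(1.00862) = 0.004293.
Need α^N ≥ 31.9 ⇒ N ≥ ln(31.9) / ln α = 3.463 / 0.004293 = 806.48.
Rounding up, N = 807 stages.

807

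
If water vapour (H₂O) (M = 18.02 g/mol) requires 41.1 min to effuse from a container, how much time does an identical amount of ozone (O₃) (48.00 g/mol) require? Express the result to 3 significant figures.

67.1 min

Using Graham's law: t_O₃/t_H₂O = √(M_O₃/M_H₂O) = √(48.00/18.02) = √2.664 = 1.632.
So the time for O₃ is 41.1 × 1.632 = 67.1 min.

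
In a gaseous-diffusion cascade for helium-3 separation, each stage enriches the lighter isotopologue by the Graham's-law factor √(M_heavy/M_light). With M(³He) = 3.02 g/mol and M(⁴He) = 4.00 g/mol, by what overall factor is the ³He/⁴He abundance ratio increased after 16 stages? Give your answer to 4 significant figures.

After 16 stages the ratio has grown by (√(4.00/3.02))^16 = (4.00/3.02)^(16/2).
= 1.32450^8 = 9.472.

9.472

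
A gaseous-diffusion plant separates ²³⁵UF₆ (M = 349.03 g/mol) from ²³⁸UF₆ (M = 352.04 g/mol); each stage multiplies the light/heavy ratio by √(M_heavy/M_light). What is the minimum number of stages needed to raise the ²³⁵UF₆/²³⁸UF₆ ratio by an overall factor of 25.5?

755

Single-stage factor α = √(352.04/349.03), so ln α = ½ ln(1.00862) = 0.004293.
Need α^N ≥ 25.5 ⇒ N ≥ ln(25.5) / ln α = 3.239 / 0.004293 = 754.33.
So at least 755 stages are needed.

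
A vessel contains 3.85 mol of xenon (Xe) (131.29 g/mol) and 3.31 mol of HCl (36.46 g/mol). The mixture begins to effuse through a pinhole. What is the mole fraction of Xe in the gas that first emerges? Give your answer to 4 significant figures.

Effusion rate of each component ∝ n_i/√M_i (partial pressure × 1/√M).
x_Xe(eff) = (n_Xe/√M_Xe) / (n_Xe/√M_Xe + n_HCl/√M_HCl)
= (3.85/√131.29) / (3.85/√131.29 + 3.31/√36.46) = 0.3360/(0.3360 + 0.5482) = 0.3800.

0.3800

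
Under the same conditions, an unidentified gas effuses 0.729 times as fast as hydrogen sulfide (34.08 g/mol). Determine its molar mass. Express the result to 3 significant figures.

Using Graham's law: rate_X/rate_H₂S = √(M_H₂S/M_X).
0.729 = √(34.08/M_X)
M_X = 34.08 / 0.729² = 34.08 / 0.5314 = 64.1 g/mol

64.1 g/mol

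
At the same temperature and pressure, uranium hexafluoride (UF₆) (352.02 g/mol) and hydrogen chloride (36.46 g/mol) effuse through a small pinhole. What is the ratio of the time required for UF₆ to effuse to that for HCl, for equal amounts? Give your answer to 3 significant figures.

3.11

From Graham's law, t_UF₆/t_HCl = √(M_UF₆/M_HCl) = √(352.02/36.46) = √9.655 = 3.11.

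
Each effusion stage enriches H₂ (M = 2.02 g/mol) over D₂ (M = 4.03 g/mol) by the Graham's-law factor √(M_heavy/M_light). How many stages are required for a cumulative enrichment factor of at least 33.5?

With α = √(4.03/2.02) per stage, ln α = ½ ln(1.99505) = 0.3453.
Need α^N ≥ 33.5 ⇒ N ≥ ln(33.5) / ln α = 3.512 / 0.3453 = 10.17.
So at least 11 stages are needed.

11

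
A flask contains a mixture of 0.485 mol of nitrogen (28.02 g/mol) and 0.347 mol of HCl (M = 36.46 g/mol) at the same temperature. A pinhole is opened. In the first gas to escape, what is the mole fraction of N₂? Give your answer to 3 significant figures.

0.615

The effusion rate of species i is ∝ p_i/√M_i ∝ n_i/√M_i.
x_N₂(eff) = (n_N₂/√M_N₂) / (n_N₂/√M_N₂ + n_HCl/√M_HCl)
= (0.485/√28.02) / (0.485/√28.02 + 0.347/√36.46) = 0.09162/(0.09162 + 0.05747) = 0.615.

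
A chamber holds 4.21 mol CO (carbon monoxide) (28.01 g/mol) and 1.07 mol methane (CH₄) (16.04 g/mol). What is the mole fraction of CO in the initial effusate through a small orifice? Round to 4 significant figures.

0.7486

The effusion rate of species i is ∝ p_i/√M_i ∝ n_i/√M_i.
So x_CO in the escaping gas = (n_CO/√M_CO) / Σ(n_i/√M_i)
= (4.21/√28.01) / (4.21/√28.01 + 1.07/√16.04) = 0.7955/(0.7955 + 0.2672) = 0.7486.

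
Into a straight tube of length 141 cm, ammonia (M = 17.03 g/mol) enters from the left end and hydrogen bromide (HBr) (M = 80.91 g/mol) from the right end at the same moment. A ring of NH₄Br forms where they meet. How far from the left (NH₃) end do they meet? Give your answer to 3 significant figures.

In equal time, each gas travels a distance ∝ its rate ∝ 1/√M, so d_NH₃/d_HBr = √(M_HBr/M_NH₃) = √(80.91/17.03) = 2.180.
With d_NH₃ + d_HBr = 141 cm, d_HBr = 141/(1 + 2.180) = 44.34 cm.
d_NH₃ = 141 − 44.34 = 96.7 cm.

96.7 cm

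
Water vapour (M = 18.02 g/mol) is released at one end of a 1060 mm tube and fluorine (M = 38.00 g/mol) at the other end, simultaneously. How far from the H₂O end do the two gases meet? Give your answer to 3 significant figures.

628 mm

The fronts meet when d_H₂O + d_F₂ = L with d_H₂O/d_F₂ = √(M_F₂/M_H₂O) (Graham's law). Here √(M_F₂/M_H₂O) = √(38.00/18.02) = 1.452.
With d_H₂O + d_F₂ = 1060 mm, d_F₂ = 1060/(1 + 1.452) = 432.3 mm.
d_H₂O = 1060 − 432.3 = 628 mm.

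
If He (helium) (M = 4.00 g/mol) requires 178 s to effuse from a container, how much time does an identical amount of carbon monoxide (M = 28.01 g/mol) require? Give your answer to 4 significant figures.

Graham's law gives t_CO/t_He = √(M_CO/M_He) = √(28.01/4.00) = √7.003 = 2.646.
So the time for CO is 178 × 2.646 = 471.0 s.

471.0 s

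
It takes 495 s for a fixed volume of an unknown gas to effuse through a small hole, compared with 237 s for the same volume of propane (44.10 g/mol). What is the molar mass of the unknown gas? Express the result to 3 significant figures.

Since effusion rate ∝ 1/√M, t_X/t_C₃H₈ = √(M_X/M_C₃H₈).
495/237 = 2.089 = √(M_X/44.10)
M_X = 44.10 × 2.089² = 44.10 × 4.362 = 192 g/mol

192 g/mol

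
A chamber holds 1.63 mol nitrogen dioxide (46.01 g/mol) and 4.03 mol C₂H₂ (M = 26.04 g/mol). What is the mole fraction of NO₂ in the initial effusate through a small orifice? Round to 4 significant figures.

0.2333

The effusion rate of species i is ∝ p_i/√M_i ∝ n_i/√M_i.
x_NO₂(eff) = (n_NO₂/√M_NO₂) / (n_NO₂/√M_NO₂ + n_C₂H₂/√M_C₂H₂)
= (1.63/√46.01) / (1.63/√46.01 + 4.03/√26.04) = 0.2403/(0.2403 + 0.7897) = 0.2333.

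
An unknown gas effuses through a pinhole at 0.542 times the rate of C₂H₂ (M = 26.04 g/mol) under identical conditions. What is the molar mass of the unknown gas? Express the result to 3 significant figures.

Using Graham's law: rate_X/rate_C₂H₂ = √(M_C₂H₂/M_X).
0.542 = √(26.04/M_X)
M_X = 26.04 / 0.542² = 26.04 / 0.2938 = 88.6 g/mol

88.6 g/mol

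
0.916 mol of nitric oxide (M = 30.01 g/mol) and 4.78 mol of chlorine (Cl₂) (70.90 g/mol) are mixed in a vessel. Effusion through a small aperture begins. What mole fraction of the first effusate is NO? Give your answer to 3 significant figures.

Each component's effusion rate ∝ (its partial pressure)·(1/√M) ∝ n_i/√M_i.
So x_NO in the escaping gas = (n_NO/√M_NO) / Σ(n_i/√M_i)
= (0.916/√30.01) / (0.916/√30.01 + 4.78/√70.90) = 0.1672/(0.1672 + 0.5677) = 0.228.

0.228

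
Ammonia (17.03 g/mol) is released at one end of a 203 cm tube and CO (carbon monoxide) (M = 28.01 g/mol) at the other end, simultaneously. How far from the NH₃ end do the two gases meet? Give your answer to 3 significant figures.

114 cm

Graham's law gives d_NH₃/d_CO = rate_NH₃/rate_CO = √(M_CO/M_NH₃) = √(28.01/17.03) = 1.282.
With d_NH₃ + d_CO = 203 cm, d_CO = 203/(1 + 1.282) = 88.94 cm.
d_NH₃ = 203 − 88.94 = 114 cm.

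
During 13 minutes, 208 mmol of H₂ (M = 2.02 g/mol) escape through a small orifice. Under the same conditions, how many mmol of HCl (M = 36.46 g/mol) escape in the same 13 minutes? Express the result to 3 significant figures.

From Graham's law, rate_HCl/rate_H₂ = √(M_H₂/M_HCl) = √(2.02/36.46) = √0.05540 = 0.2354.
So the amount for HCl is 208 × 0.2354 = 49.0 mmol.

49.0 mmol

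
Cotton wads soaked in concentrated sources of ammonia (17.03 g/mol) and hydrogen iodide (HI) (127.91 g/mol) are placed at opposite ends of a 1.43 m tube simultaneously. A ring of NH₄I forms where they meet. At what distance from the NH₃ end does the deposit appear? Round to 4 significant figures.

1.048 m

In equal time, each gas travels a distance ∝ its rate ∝ 1/√M, so d_NH₃/d_HI = √(M_HI/M_NH₃) = √(127.91/17.03) = 2.741.
With d_NH₃ + d_HI = 1.43 m, d_HI = 1.43/(1 + 2.741) = 0.3823 m.
d_NH₃ = 1.43 − 0.3823 = 1.048 m.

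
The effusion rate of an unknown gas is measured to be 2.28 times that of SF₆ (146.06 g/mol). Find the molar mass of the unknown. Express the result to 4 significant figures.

28.10 g/mol

Graham's law gives rate_X/rate_SF₆ = √(M_SF₆/M_X).
2.28 = √(146.06/M_X)
M_X = 146.06 / 2.28² = 146.06 / 5.198 = 28.10 g/mol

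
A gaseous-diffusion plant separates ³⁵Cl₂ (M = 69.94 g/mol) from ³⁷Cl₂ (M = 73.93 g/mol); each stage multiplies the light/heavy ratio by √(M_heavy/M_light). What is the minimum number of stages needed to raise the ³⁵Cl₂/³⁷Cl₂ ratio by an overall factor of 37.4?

Single-stage factor α = √(73.93/69.94), so ln α = ½ ln(1.05705) = 0.02774.
Need α^N ≥ 37.4 ⇒ N ≥ ln(37.4) / ln α = 3.622 / 0.02774 = 130.56.
So at least 131 stages are needed.

131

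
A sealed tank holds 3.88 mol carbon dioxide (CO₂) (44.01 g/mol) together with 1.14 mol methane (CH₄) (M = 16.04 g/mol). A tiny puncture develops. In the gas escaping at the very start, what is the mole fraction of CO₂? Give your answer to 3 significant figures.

Rate_i ∝ x_i/√M_i (Graham's law weighted by mole fraction), so the effusate composition follows n_i/√M_i.
x_CO₂(eff) = (n_CO₂/√M_CO₂) / (n_CO₂/√M_CO₂ + n_CH₄/√M_CH₄)
= (3.88/√44.01) / (3.88/√44.01 + 1.14/√16.04) = 0.5849/(0.5849 + 0.2846) = 0.673.

0.673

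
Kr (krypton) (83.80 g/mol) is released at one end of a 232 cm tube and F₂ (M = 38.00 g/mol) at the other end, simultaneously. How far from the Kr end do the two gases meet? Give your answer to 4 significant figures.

Graham's law gives d_Kr/d_F₂ = rate_Kr/rate_F₂ = √(M_F₂/M_Kr) = √(38.00/83.80) = 0.6734.
With d_Kr + d_F₂ = 232 cm, d_F₂ = 232/(1 + 0.6734) = 138.6 cm.
d_Kr = 232 − 138.6 = 93.36 cm.

93.36 cm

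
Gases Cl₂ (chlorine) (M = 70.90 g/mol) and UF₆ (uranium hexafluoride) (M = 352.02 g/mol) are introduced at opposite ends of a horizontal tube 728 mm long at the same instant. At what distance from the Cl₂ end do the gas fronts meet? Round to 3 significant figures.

502 mm

The fronts meet when d_Cl₂ + d_UF₆ = L with d_Cl₂/d_UF₆ = √(M_UF₆/M_Cl₂) (Graham's law). Here √(M_UF₆/M_Cl₂) = √(352.02/70.90) = 2.228.
With d_Cl₂ + d_UF₆ = 728 mm, d_UF₆ = 728/(1 + 2.228) = 225.5 mm.
d_Cl₂ = 728 − 225.5 = 502 mm.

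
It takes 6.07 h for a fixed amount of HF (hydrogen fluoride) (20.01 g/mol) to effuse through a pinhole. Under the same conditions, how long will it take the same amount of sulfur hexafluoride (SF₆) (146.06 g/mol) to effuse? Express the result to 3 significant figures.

16.4 h

Using Graham's law: t_SF₆/t_HF = √(M_SF₆/M_HF) = √(146.06/20.01) = √7.299 = 2.702.
So the time for SF₆ is 6.07 × 2.702 = 16.4 h.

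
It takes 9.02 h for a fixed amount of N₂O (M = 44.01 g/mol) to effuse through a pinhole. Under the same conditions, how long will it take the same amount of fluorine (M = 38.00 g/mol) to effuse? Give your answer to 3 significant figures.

Graham's law gives t_F₂/t_N₂O = √(M_F₂/M_N₂O) = √(38.00/44.01) = √0.8634 = 0.9292.
So the time for F₂ is 9.02 × 0.9292 = 8.38 h.

8.38 h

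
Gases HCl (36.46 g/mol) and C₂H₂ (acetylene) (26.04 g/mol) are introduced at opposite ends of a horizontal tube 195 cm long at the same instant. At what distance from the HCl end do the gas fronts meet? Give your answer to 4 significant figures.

89.32 cm

The fronts meet when d_HCl + d_C₂H₂ = L with d_HCl/d_C₂H₂ = √(M_C₂H₂/M_HCl) (Graham's law). Here √(M_C₂H₂/M_HCl) = √(26.04/36.46) = 0.8451.
With d_HCl + d_C₂H₂ = 195 cm, d_C₂H₂ = 195/(1 + 0.8451) = 105.7 cm.
d_HCl = 195 − 105.7 = 89.32 cm.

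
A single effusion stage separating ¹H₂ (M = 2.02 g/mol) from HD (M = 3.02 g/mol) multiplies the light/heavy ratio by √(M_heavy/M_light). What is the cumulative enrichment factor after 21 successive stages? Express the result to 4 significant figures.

Overall factor = α^21 with α = √(3.02/2.02), i.e. (3.02/2.02)^(21/2).
= 1.49505^(21/2) = 68.22.

68.22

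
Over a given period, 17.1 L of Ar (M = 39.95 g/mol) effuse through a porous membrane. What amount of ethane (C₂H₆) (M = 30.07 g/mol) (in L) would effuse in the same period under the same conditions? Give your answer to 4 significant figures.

19.71 L

Using Graham's law: rate_C₂H₆/rate_Ar = √(M_Ar/M_C₂H₆) = √(39.95/30.07) = √1.329 = 1.153.
So the volume for C₂H₆ is 17.1 × 1.153 = 19.71 L.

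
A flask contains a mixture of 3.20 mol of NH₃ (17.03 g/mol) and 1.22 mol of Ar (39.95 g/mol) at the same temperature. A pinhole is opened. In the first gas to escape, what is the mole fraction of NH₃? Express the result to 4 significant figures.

0.8007

The effusion rate of species i is ∝ p_i/√M_i ∝ n_i/√M_i.
x_NH₃(eff) = (n_NH₃/√M_NH₃) / (n_NH₃/√M_NH₃ + n_Ar/√M_Ar)
= (3.20/√17.03) / (3.20/√17.03 + 1.22/√39.95) = 0.7754/(0.7754 + 0.1930) = 0.8007.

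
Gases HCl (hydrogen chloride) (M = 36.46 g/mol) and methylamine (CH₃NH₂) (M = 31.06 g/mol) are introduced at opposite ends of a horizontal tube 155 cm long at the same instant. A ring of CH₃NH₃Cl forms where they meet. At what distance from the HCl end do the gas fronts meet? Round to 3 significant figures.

74.4 cm

Distances travelled in equal time are proportional to diffusion rates, so d_HCl/d_CH₃NH₂ = √(M_CH₃NH₂/M_HCl) = √(31.06/36.46) = 0.9230.
With d_HCl + d_CH₃NH₂ = 155 cm, d_CH₃NH₂ = 155/(1 + 0.9230) = 80.60 cm.
d_HCl = 155 − 80.60 = 74.4 cm.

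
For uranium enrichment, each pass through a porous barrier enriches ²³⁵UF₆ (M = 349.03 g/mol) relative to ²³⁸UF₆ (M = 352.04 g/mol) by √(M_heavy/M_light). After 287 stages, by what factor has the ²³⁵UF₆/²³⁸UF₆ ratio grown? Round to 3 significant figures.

The single-stage factor is √(M_heavy/M_light), so 287 stages give [√(352.04/349.03)]^287 = (352.04/349.03)^(287/2).
= 1.00862^(287/2) = 3.43.

3.43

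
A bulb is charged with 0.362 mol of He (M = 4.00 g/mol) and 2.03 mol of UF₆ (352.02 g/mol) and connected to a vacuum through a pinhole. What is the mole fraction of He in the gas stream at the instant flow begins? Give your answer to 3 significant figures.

Rate_i ∝ x_i/√M_i (Graham's law weighted by mole fraction), so the effusate composition follows n_i/√M_i.
x_He(eff) = (n_He/√M_He) / (n_He/√M_He + n_UF₆/√M_UF₆)
= (0.362/√4.00) / (0.362/√4.00 + 2.03/√352.02) = 0.1810/(0.1810 + 0.1082) = 0.626.

0.626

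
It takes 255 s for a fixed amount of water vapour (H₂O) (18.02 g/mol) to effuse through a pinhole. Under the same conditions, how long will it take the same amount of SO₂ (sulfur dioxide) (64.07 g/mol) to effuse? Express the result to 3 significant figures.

481 s

Using Graham's law: t_SO₂/t_H₂O = √(M_SO₂/M_H₂O) = √(64.07/18.02) = √3.555 = 1.886.
So the time for SO₂ is 255 × 1.886 = 481 s.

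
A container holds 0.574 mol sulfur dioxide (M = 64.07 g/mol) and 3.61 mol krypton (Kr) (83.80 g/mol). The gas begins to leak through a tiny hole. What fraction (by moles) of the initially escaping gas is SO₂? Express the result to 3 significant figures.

0.154

The effusion rate of species i is ∝ p_i/√M_i ∝ n_i/√M_i.
x_SO₂(eff) = (n_SO₂/√M_SO₂) / (n_SO₂/√M_SO₂ + n_Kr/√M_Kr)
= (0.574/√64.07) / (0.574/√64.07 + 3.61/√83.80) = 0.07171/(0.07171 + 0.3944) = 0.154.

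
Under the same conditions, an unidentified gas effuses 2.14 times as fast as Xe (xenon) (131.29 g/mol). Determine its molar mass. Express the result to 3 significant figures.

Using Graham's law: rate_X/rate_Xe = √(M_Xe/M_X).
2.14 = √(131.29/M_X)
M_X = 131.29 / 2.14² = 131.29 / 4.580 = 28.7 g/mol

28.7 g/mol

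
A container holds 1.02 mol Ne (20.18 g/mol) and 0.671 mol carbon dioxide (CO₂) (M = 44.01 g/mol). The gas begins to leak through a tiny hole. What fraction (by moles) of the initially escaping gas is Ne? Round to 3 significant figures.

0.692

Each component's effusion rate ∝ (its partial pressure)·(1/√M) ∝ n_i/√M_i.
So x_Ne in the escaping gas = (n_Ne/√M_Ne) / Σ(n_i/√M_i)
= (1.02/√20.18) / (1.02/√20.18 + 0.671/√44.01) = 0.2271/(0.2271 + 0.1011) = 0.692.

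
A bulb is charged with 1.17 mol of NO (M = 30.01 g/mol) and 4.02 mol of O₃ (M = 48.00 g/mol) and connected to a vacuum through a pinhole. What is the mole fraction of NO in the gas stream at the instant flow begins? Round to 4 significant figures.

Each component's effusion rate ∝ (its partial pressure)·(1/√M) ∝ n_i/√M_i.
So x_NO in the escaping gas = (n_NO/√M_NO) / Σ(n_i/√M_i)
= (1.17/√30.01) / (1.17/√30.01 + 4.02/√48.00) = 0.2136/(0.2136 + 0.5802) = 0.2691.

0.2691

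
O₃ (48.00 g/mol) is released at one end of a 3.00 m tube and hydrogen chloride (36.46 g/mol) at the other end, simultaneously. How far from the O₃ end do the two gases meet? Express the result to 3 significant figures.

Graham's law gives d_O₃/d_HCl = rate_O₃/rate_HCl = √(M_HCl/M_O₃) = √(36.46/48.00) = 0.8715.
With d_O₃ + d_HCl = 3.00 m, d_HCl = 3.00/(1 + 0.8715) = 1.603 m.
d_O₃ = 3.00 − 1.603 = 1.40 m.

1.40 m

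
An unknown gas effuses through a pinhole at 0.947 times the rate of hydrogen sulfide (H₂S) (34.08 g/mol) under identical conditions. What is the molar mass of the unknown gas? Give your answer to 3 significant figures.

38.0 g/mol

By Graham's law, rate_X/rate_H₂S = √(M_H₂S/M_X).
0.947 = √(34.08/M_X)
M_X = 34.08 / 0.947² = 34.08 / 0.8968 = 38.0 g/mol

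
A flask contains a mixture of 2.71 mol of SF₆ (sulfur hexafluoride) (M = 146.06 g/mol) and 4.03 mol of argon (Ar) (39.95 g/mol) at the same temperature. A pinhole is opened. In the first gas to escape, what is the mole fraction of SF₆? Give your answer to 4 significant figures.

0.2602

Rate_i ∝ x_i/√M_i (Graham's law weighted by mole fraction), so the effusate composition follows n_i/√M_i.
So x_SF₆ in the escaping gas = (n_SF₆/√M_SF₆) / Σ(n_i/√M_i)
= (2.71/√146.06) / (2.71/√146.06 + 4.03/√39.95) = 0.2242/(0.2242 + 0.6376) = 0.2602.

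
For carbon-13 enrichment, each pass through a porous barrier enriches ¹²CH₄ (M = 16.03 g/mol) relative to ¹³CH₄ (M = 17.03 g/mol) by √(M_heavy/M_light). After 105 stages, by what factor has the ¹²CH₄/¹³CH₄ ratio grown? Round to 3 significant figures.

24.0

The single-stage factor is √(M_heavy/M_light), so 105 stages give [√(17.03/16.03)]^105 = (17.03/16.03)^(105/2).
= 1.06238^(105/2) = 24.0.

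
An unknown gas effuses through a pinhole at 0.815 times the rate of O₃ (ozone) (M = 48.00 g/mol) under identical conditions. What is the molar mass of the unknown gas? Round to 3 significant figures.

72.3 g/mol

By Graham's law, rate_X/rate_O₃ = √(M_O₃/M_X).
0.815 = √(48.00/M_X)
M_X = 48.00 / 0.815² = 48.00 / 0.6642 = 72.3 g/mol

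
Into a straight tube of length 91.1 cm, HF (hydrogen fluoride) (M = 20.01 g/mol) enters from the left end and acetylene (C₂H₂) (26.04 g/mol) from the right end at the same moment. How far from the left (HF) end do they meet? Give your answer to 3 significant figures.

The fronts meet when d_HF + d_C₂H₂ = L with d_HF/d_C₂H₂ = √(M_C₂H₂/M_HF) (Graham's law). Here √(M_C₂H₂/M_HF) = √(26.04/20.01) = 1.141.
With d_HF + d_C₂H₂ = 91.1 cm, d_C₂H₂ = 91.1/(1 + 1.141) = 42.55 cm.
d_HF = 91.1 − 42.55 = 48.5 cm.

48.5 cm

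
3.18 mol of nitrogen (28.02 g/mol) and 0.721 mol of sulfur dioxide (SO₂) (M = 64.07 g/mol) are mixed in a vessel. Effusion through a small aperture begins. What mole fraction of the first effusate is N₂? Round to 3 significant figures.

0.870

Each component's effusion rate ∝ (its partial pressure)·(1/√M) ∝ n_i/√M_i.
Mole fraction of N₂ in the effusate = (n_N₂/√M_N₂) / (n_N₂/√M_N₂ + n_SO₂/√M_SO₂)
= (3.18/√28.02) / (3.18/√28.02 + 0.721/√64.07) = 0.6007/(0.6007 + 0.09008) = 0.870.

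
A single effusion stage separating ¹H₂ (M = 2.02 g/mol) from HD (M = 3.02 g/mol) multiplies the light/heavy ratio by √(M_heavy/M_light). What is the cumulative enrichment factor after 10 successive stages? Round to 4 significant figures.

The single-stage factor is √(M_heavy/M_light), so 10 stages give [√(3.02/2.02)]^10 = (3.02/2.02)^(10/2).
= 1.49505^5 = 7.469.

7.469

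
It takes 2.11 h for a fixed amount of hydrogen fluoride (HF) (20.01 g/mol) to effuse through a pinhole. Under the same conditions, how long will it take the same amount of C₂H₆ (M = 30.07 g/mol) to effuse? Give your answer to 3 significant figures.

By Graham's law, t_C₂H₆/t_HF = √(M_C₂H₆/M_HF) = √(30.07/20.01) = √1.503 = 1.226.
So the time for C₂H₆ is 2.11 × 1.226 = 2.59 h.

2.59 h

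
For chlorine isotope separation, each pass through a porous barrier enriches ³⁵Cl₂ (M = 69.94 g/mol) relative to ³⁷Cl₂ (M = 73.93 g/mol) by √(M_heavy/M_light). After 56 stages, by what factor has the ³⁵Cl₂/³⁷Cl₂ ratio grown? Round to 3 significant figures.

4.73

After 56 stages the ratio has grown by (√(73.93/69.94))^56 = (73.93/69.94)^(56/2).
= 1.05705^28 = 4.73.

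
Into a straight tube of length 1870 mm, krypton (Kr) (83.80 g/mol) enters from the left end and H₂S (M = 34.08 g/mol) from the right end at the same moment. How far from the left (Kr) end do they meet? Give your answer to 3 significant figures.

728 mm

In equal time, each gas travels a distance ∝ its rate ∝ 1/√M, so d_Kr/d_H₂S = √(M_H₂S/M_Kr) = √(34.08/83.80) = 0.6377.
With d_Kr + d_H₂S = 1870 mm, d_H₂S = 1870/(1 + 0.6377) = 1142 mm.
d_Kr = 1870 − 1142 = 728 mm.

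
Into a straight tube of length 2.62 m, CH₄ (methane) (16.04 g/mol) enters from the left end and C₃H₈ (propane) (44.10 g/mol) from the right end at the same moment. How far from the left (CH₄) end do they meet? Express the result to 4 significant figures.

Graham's law gives d_CH₄/d_C₃H₈ = rate_CH₄/rate_C₃H₈ = √(M_C₃H₈/M_CH₄) = √(44.10/16.04) = 1.658.
With d_CH₄ + d_C₃H₈ = 2.62 m, d_C₃H₈ = 2.62/(1 + 1.658) = 0.9857 m.
d_CH₄ = 2.62 − 0.9857 = 1.634 m.

1.634 m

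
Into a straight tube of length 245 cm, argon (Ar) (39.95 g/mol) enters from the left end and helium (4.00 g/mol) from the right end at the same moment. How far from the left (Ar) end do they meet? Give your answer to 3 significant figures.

Distances travelled in equal time are proportional to diffusion rates, so d_Ar/d_He = √(M_He/M_Ar) = √(4.00/39.95) = 0.3164.
With d_Ar + d_He = 245 cm, d_He = 245/(1 + 0.3164) = 186.1 cm.
d_Ar = 245 − 186.1 = 58.9 cm.

58.9 cm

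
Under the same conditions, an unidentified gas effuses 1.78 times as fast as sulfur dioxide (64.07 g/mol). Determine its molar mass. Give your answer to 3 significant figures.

20.2 g/mol

Graham's law gives rate_X/rate_SO₂ = √(M_SO₂/M_X).
1.78 = √(64.07/M_X)
M_X = 64.07 / 1.78² = 64.07 / 3.168 = 20.2 g/mol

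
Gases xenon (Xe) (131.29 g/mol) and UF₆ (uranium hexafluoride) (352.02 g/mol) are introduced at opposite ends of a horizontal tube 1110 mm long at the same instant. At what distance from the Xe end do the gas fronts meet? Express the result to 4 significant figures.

Distances travelled in equal time are proportional to diffusion rates, so d_Xe/d_UF₆ = √(M_UF₆/M_Xe) = √(352.02/131.29) = 1.637.
With d_Xe + d_UF₆ = 1110 mm, d_UF₆ = 1110/(1 + 1.637) = 420.9 mm.
d_Xe = 1110 − 420.9 = 689.1 mm.

689.1 mm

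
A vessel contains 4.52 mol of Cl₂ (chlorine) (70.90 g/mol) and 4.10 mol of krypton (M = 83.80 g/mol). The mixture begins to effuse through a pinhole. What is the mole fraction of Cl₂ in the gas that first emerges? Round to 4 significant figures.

Each component's effusion rate ∝ (its partial pressure)·(1/√M) ∝ n_i/√M_i.
Mole fraction of Cl₂ in the effusate = (n_Cl₂/√M_Cl₂) / (n_Cl₂/√M_Cl₂ + n_Kr/√M_Kr)
= (4.52/√70.90) / (4.52/√70.90 + 4.10/√83.80) = 0.5368/(0.5368 + 0.4479) = 0.5452.

0.5452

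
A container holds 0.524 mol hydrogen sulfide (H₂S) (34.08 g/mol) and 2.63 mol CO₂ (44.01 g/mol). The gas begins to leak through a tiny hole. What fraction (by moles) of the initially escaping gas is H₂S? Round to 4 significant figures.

0.1846

Effusion rate of each component ∝ n_i/√M_i (partial pressure × 1/√M).
So x_H₂S in the escaping gas = (n_H₂S/√M_H₂S) / Σ(n_i/√M_i)
= (0.524/√34.08) / (0.524/√34.08 + 2.63/√44.01) = 0.08976/(0.08976 + 0.3964) = 0.1846.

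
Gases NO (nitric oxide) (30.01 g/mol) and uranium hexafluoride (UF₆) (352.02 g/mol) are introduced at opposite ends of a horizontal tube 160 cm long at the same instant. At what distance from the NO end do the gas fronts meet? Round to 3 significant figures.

124 cm

Distances travelled in equal time are proportional to diffusion rates, so d_NO/d_UF₆ = √(M_UF₆/M_NO) = √(352.02/30.01) = 3.425.
With d_NO + d_UF₆ = 160 cm, d_UF₆ = 160/(1 + 3.425) = 36.16 cm.
d_NO = 160 − 36.16 = 124 cm.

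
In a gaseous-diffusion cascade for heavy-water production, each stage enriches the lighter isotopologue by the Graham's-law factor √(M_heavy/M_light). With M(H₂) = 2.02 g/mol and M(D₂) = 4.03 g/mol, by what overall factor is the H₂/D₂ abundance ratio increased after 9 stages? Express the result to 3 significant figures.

22.4

Overall factor = α^9 with α = √(4.03/2.02), i.e. (4.03/2.02)^(9/2).
= 1.99505^(9/2) = 22.4.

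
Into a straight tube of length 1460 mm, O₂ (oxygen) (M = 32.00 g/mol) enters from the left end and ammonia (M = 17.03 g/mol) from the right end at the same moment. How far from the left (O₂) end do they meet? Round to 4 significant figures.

The fronts meet when d_O₂ + d_NH₃ = L with d_O₂/d_NH₃ = √(M_NH₃/M_O₂) (Graham's law). Here √(M_NH₃/M_O₂) = √(17.03/32.00) = 0.7295.
With d_O₂ + d_NH₃ = 1460 mm, d_NH₃ = 1460/(1 + 0.7295) = 844.2 mm.
d_O₂ = 1460 − 844.2 = 615.8 mm.

615.8 mm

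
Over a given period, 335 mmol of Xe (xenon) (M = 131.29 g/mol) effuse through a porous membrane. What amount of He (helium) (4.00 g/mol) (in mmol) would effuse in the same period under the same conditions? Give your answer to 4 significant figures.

1919 mmol

Graham's law gives rate_He/rate_Xe = √(M_Xe/M_He) = √(131.29/4.00) = √32.82 = 5.729.
So the amount for He is 335 × 5.729 = 1919 mmol.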